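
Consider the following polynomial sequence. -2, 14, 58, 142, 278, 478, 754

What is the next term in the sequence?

First differences: 16 , 44 , 84 , 136 , 200 , 276
Second differences: 28 , 40 , 52 , 64 , 76
Third differences: 12 , 12 , 12 , 12
Third differences constant at 12.
76 + 12 = 88;  276 + 88 = 364;  754 + 364 = 1118

1118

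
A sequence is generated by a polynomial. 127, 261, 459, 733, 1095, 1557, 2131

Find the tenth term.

4645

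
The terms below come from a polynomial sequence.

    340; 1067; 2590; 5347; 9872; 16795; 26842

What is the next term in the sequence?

40835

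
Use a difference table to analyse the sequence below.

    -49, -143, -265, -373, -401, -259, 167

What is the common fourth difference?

Δ: -94, -122, -108, -28, 142, 426
Δ²: -28, 14, 80, 170, 284
Δ³: 42, 66, 90, 114
Δ⁴: 24, 24, 24

24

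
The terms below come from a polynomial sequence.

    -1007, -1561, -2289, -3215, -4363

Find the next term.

D1: -554, -728, -926, -1148
D2: -174, -198, -222
D3: -24, -24
Constant third difference = -24, so extend:
-222 − 24 = -246;  -1148 − 246 = -1394;  -4363 − 1394 = -5757

-5757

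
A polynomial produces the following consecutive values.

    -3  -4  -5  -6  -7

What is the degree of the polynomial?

1

D1: -1, -1, -1, -1
The first differences are constant, so the polynomial has degree 1.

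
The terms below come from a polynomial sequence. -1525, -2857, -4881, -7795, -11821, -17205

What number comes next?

-24217

First differences: -1332, -2024, -2914, -4026, -5384
Second differences: -692, -890, -1112, -1358
Third differences: -198, -222, -246
Fourth differences: -24, -24
Constant fourth difference = -24, so extend:
-246 − 24 = -270;  -1358 − 270 = -1628;  -5384 − 1628 = -7012;  -17205 − 7012 = -24217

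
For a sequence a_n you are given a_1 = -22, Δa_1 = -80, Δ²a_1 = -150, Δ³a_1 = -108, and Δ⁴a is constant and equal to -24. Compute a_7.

Build the table forward from the leading diagonal:
Δ⁴: -24, -24, -24, -24, -24, -24, -24
Δ³: -108, -132, -156, -180, -204, -228, -252
Δ²: -150, -258, -390, -546, -726, -930, -1158
Δ: -80, -230, -488, -878, -1424, -2150, -3080
a: -22, -102, -332, -820, -1698, -3122, -5272

-5272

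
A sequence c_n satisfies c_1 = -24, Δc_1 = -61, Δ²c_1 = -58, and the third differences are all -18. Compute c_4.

-399

Build the table forward from the leading diagonal:
Δ³: -18  -18  -18  -18
Δ²: -58  -76  -94  -112
Δ: -61  -119  -195  -289
c: -24  -85  -204  -399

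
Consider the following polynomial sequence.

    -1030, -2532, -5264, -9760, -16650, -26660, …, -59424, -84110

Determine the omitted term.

Using the first 6 terms:
Δ: -1502  -2732  -4496  -6890  -10010
Δ²: -1230  -1764  -2394  -3120
Δ³: -534  -630  -726
Δ⁴: -96  -96
Constant fourth difference = -96.
Extend forward: -726 − 96 = -822;  -3120 − 822 = -3942;  -10010 − 3942 = -13952;  -26660 − 13952 = -40612

-40612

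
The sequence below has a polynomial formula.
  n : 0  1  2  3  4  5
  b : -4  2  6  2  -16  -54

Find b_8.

First differences: 6  4  -4  -18  -38
Second differences: -2  -8  -14  -20
Third differences: -6  -6  -6
Third differences constant at -6.
-20 − 6 = -26;  -38 − 26 = -64;  -54 − 64 = -118
-26 − 6 = -32;  -64 − 32 = -96;  -118 − 96 = -214
-32 − 6 = -38;  -96 − 38 = -134;  -214 − 134 = -348

-348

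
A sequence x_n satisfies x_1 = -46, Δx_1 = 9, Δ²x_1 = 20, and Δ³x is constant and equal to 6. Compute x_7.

Build the table forward from the leading diagonal:
D3: 6, 6, 6, 6, 6, 6, 6
D2: 20, 26, 32, 38, 44, 50, 56
D1: 9, 29, 55, 87, 125, 169, 219
x: -46, -37, -8, 47, 134, 259, 428

428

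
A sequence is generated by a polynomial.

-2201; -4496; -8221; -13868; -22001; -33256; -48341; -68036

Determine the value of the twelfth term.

First differences: -2295, -3725, -5647, -8133, -11255, -15085, -19695
Second differences: -1430, -1922, -2486, -3122, -3830, -4610
Third differences: -492, -564, -636, -708, -780
Fourth differences: -72, -72, -72, -72
Fourth differences constant at -72.
-780 − 72 = -852;  -4610 − 852 = -5462;  -19695 − 5462 = -25157;  -68036 − 25157 = -93193
-852 − 72 = -924;  -5462 − 924 = -6386;  -25157 − 6386 = -31543;  -93193 − 31543 = -124736
-924 − 72 = -996;  -6386 − 996 = -7382;  -31543 − 7382 = -38925;  -124736 − 38925 = -163661
-996 − 72 = -1068;  -7382 − 1068 = -8450;  -38925 − 8450 = -47375;  -163661 − 47375 = -211036

-211036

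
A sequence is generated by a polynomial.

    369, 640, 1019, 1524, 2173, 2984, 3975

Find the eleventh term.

10099

D1: 271 , 379 , 505 , 649 , 811 , 991
D2: 108 , 126 , 144 , 162 , 180
D3: 18 , 18 , 18 , 18
Third differences constant at 18.
180 + 18 = 198;  991 + 198 = 1189;  3975 + 1189 = 5164
198 + 18 = 216;  1189 + 216 = 1405;  5164 + 1405 = 6569
216 + 18 = 234;  1405 + 234 = 1639;  6569 + 1639 = 8208
234 + 18 = 252;  1639 + 252 = 1891;  8208 + 1891 = 10099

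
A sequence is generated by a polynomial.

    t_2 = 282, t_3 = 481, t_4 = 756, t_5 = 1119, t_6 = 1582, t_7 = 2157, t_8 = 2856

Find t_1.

147

199, 275, 363, 463, 575, 699
76, 88, 100, 112, 124
12, 12, 12, 12
The third differences are constant at 12.
Work back: 76 − 12 = 64;  199 − 64 = 135;  282 − 135 = 147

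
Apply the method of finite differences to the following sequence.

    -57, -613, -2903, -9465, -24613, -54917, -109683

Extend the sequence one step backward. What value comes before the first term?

7

D1: -556, -2290, -6562, -15148, -30304, -54766
D2: -1734, -4272, -8586, -15156, -24462
D3: -2538, -4314, -6570, -9306
D4: -1776, -2256, -2736
D5: -480, -480
The fifth differences are constant at -480.
Work back: -1776 + 480 = -1296;  -2538 + 1296 = -1242;  -1734 + 1242 = -492;  -556 + 492 = -64;  -57 + 64 = 7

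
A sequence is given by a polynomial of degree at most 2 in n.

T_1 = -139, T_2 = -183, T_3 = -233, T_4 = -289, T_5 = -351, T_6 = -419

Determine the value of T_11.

Δ: -44, -50, -56, -62, -68
Δ²: -6, -6, -6, -6
The second differences are constant (-6).
-68 − 6 = -74;  -419 − 74 = -493
-74 − 6 = -80;  -493 − 80 = -573
-80 − 6 = -86;  -573 − 86 = -659
-86 − 6 = -92;  -659 − 92 = -751
-92 − 6 = -98;  -751 − 98 = -849

-849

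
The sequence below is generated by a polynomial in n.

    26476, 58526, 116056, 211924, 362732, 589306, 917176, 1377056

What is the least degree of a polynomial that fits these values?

5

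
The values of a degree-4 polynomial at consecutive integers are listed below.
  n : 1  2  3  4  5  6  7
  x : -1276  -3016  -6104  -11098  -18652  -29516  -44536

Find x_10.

-124432

First differences: -1740 , -3088 , -4994 , -7554 , -10864 , -15020
Second differences: -1348 , -1906 , -2560 , -3310 , -4156
Third differences: -558 , -654 , -750 , -846
Fourth differences: -96 , -96 , -96
Fourth differences constant at -96.
-846 − 96 = -942;  -4156 − 942 = -5098;  -15020 − 5098 = -20118;  -44536 − 20118 = -64654
-942 − 96 = -1038;  -5098 − 1038 = -6136;  -20118 − 6136 = -26254;  -64654 − 26254 = -90908
-1038 − 96 = -1134;  -6136 − 1134 = -7270;  -26254 − 7270 = -33524;  -90908 − 33524 = -124432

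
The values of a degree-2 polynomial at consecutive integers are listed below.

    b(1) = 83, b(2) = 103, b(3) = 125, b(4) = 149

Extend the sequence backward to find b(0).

65

First differences: 20  22  24
Second differences: 2  2
The second differences are constant at 2.
Work back: 20 − 2 = 18;  83 − 18 = 65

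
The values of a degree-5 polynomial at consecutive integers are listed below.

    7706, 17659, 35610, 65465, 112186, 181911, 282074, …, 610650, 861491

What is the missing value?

Using the first 7 terms:
9953  17951  29855  46721  69725  100163
7998  11904  16866  23004  30438
3906  4962  6138  7434
1056  1176  1296
120  120
Constant fifth difference = 120.
Extend forward: 1296 + 120 = 1416;  7434 + 1416 = 8850;  30438 + 8850 = 39288;  100163 + 39288 = 139451;  282074 + 139451 = 421525

421525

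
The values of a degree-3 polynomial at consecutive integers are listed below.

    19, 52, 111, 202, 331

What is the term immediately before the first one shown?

6

33, 59, 91, 129
26, 32, 38
6, 6
The third differences are constant at 6.
Work back: 26 − 6 = 20;  33 − 20 = 13;  19 − 13 = 6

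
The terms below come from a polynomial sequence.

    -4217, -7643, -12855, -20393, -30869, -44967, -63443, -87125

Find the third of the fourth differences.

-72

D1: -3426, -5212, -7538, -10476, -14098, -18476, -23682
D2: -1786, -2326, -2938, -3622, -4378, -5206
D3: -540, -612, -684, -756, -828
D4: -72, -72, -72, -72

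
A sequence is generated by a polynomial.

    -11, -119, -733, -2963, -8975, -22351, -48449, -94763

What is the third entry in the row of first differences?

-2230

Δ: -108, -614, -2230, -6012, -13376, -26098, -46314
Δ²: -506, -1616, -3782, -7364, -12722, -20216
Δ³: -1110, -2166, -3582, -5358, -7494
Δ⁴: -1056, -1416, -1776, -2136
Δ⁵: -360, -360, -360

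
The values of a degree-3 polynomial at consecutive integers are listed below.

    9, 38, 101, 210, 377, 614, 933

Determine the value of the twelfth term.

First differences: 29, 63, 109, 167, 237, 319
Second differences: 34, 46, 58, 70, 82
Third differences: 12, 12, 12, 12
Third differences constant at 12.
82 + 12 = 94;  319 + 94 = 413;  933 + 413 = 1346
94 + 12 = 106;  413 + 106 = 519;  1346 + 519 = 1865
106 + 12 = 118;  519 + 118 = 637;  1865 + 637 = 2502
118 + 12 = 130;  637 + 130 = 767;  2502 + 767 = 3269
130 + 12 = 142;  767 + 142 = 909;  3269 + 909 = 4178

4178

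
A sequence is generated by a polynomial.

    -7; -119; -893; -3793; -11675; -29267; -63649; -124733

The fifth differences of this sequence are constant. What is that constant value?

-480

First differences: -112, -774, -2900, -7882, -17592, -34382, -61084
Second differences: -662, -2126, -4982, -9710, -16790, -26702
Third differences: -1464, -2856, -4728, -7080, -9912
Fourth differences: -1392, -1872, -2352, -2832
Fifth differences: -480, -480, -480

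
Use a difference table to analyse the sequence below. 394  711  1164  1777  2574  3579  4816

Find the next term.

D1: 317, 453, 613, 797, 1005, 1237
D2: 136, 160, 184, 208, 232
D3: 24, 24, 24, 24
The third differences are constant (24).
232 + 24 = 256;  1237 + 256 = 1493;  4816 + 1493 = 6309

6309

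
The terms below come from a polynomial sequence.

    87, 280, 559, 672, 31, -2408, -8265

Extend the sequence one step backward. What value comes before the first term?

16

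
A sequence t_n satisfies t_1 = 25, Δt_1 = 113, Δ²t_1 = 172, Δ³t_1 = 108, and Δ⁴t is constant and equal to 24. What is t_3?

423

Build the table forward from the leading diagonal:
Δ⁴: 24  24  24
Δ³: 108  132  156
Δ²: 172  280  412
Δ: 113  285  565
t: 25  138  423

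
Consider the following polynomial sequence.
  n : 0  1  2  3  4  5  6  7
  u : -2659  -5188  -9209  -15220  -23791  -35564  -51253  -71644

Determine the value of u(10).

-2529, -4021, -6011, -8571, -11773, -15689, -20391
-1492, -1990, -2560, -3202, -3916, -4702
-498, -570, -642, -714, -786
-72, -72, -72, -72
Fourth differences constant at -72.
-786 − 72 = -858;  -4702 − 858 = -5560;  -20391 − 5560 = -25951;  -71644 − 25951 = -97595
-858 − 72 = -930;  -5560 − 930 = -6490;  -25951 − 6490 = -32441;  -97595 − 32441 = -130036
-930 − 72 = -1002;  -6490 − 1002 = -7492;  -32441 − 7492 = -39933;  -130036 − 39933 = -169969

-169969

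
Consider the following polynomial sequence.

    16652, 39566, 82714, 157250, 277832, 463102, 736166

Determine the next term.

1125074

22914 , 43148 , 74536 , 120582 , 185270 , 273064
20234 , 31388 , 46046 , 64688 , 87794
11154 , 14658 , 18642 , 23106
3504 , 3984 , 4464
480 , 480
The fifth differences are constant (480).
4464 + 480 = 4944;  23106 + 4944 = 28050;  87794 + 28050 = 115844;  273064 + 115844 = 388908;  736166 + 388908 = 1125074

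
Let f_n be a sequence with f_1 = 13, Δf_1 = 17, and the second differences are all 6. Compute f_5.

117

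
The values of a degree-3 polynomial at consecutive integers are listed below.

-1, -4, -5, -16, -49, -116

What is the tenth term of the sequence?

-3, -1, -11, -33, -67
2, -10, -22, -34
-12, -12, -12
Constant third difference = -12, so extend:
-34 − 12 = -46;  -67 − 46 = -113;  -116 − 113 = -229
-46 − 12 = -58;  -113 − 58 = -171;  -229 − 171 = -400
-58 − 12 = -70;  -171 − 70 = -241;  -400 − 241 = -641
-70 − 12 = -82;  -241 − 82 = -323;  -641 − 323 = -964

-964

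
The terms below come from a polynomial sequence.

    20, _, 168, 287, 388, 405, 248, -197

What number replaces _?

Using the last 6 terms:
First differences: 119, 101, 17, -157, -445
Second differences: -18, -84, -174, -288
Third differences: -66, -90, -114
Fourth differences: -24, -24
Constant fourth difference = -24.
Extend backward: -66 + 24 = -42;  -18 + 42 = 24;  119 − 24 = 95;  168 − 95 = 73

73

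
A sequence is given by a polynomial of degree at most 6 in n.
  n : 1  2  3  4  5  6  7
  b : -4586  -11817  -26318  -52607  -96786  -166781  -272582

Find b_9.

D1: -7231, -14501, -26289, -44179, -69995, -105801
D2: -7270, -11788, -17890, -25816, -35806
D3: -4518, -6102, -7926, -9990
D4: -1584, -1824, -2064
D5: -240, -240
The fifth differences are constant (-240).
-2064 − 240 = -2304;  -9990 − 2304 = -12294;  -35806 − 12294 = -48100;  -105801 − 48100 = -153901;  -272582 − 153901 = -426483
-2304 − 240 = -2544;  -12294 − 2544 = -14838;  -48100 − 14838 = -62938;  -153901 − 62938 = -216839;  -426483 − 216839 = -643322

-643322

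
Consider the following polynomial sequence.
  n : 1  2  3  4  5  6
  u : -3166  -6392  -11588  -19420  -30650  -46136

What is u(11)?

-3226 , -5196 , -7832 , -11230 , -15486
-1970 , -2636 , -3398 , -4256
-666 , -762 , -858
-96 , -96
The fourth differences are constant (-96).
-858 − 96 = -954;  -4256 − 954 = -5210;  -15486 − 5210 = -20696;  -46136 − 20696 = -66832
-954 − 96 = -1050;  -5210 − 1050 = -6260;  -20696 − 6260 = -26956;  -66832 − 26956 = -93788
-1050 − 96 = -1146;  -6260 − 1146 = -7406;  -26956 − 7406 = -34362;  -93788 − 34362 = -128150
-1146 − 96 = -1242;  -7406 − 1242 = -8648;  -34362 − 8648 = -43010;  -128150 − 43010 = -171160
-1242 − 96 = -1338;  -8648 − 1338 = -9986;  -43010 − 9986 = -52996;  -171160 − 52996 = -224156

-224156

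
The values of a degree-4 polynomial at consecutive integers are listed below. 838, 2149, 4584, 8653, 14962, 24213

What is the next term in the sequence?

First differences: 1311  2435  4069  6309  9251
Second differences: 1124  1634  2240  2942
Third differences: 510  606  702
Fourth differences: 96  96
Fourth differences constant at 96.
702 + 96 = 798;  2942 + 798 = 3740;  9251 + 3740 = 12991;  24213 + 12991 = 37204

37204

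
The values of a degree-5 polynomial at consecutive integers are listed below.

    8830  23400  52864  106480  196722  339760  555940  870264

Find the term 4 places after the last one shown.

3798880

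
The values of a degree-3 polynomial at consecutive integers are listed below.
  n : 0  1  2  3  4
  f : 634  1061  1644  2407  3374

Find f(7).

7739

Δ: 427  583  763  967
Δ²: 156  180  204
Δ³: 24  24
Constant third difference = 24, so extend:
204 + 24 = 228;  967 + 228 = 1195;  3374 + 1195 = 4569
228 + 24 = 252;  1195 + 252 = 1447;  4569 + 1447 = 6016
252 + 24 = 276;  1447 + 276 = 1723;  6016 + 1723 = 7739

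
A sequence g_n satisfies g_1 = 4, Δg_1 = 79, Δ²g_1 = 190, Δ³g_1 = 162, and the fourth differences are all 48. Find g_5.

2156

Build the table forward from the leading diagonal:
Fourth differences: 48, 48, 48, 48, 48
Third differences: 162, 210, 258, 306, 354
Second differences: 190, 352, 562, 820, 1126
First differences: 79, 269, 621, 1183, 2003
g: 4, 83, 352, 973, 2156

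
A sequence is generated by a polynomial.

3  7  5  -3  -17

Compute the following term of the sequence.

-37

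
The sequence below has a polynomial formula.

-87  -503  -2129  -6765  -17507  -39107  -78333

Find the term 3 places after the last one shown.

First differences: -416  -1626  -4636  -10742  -21600  -39226
Second differences: -1210  -3010  -6106  -10858  -17626
Third differences: -1800  -3096  -4752  -6768
Fourth differences: -1296  -1656  -2016
Fifth differences: -360  -360
Constant fifth difference = -360, so extend:
-2016 − 360 = -2376;  -6768 − 2376 = -9144;  -17626 − 9144 = -26770;  -39226 − 26770 = -65996;  -78333 − 65996 = -144329
-2376 − 360 = -2736;  -9144 − 2736 = -11880;  -26770 − 11880 = -38650;  -65996 − 38650 = -104646;  -144329 − 104646 = -248975
-2736 − 360 = -3096;  -11880 − 3096 = -14976;  -38650 − 14976 = -53626;  -104646 − 53626 = -158272;  -248975 − 158272 = -407247

-407247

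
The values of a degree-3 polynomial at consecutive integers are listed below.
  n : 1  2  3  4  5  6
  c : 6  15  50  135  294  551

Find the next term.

Δ: 9 , 35 , 85 , 159 , 257
Δ²: 26 , 50 , 74 , 98
Δ³: 24 , 24 , 24
Third differences constant at 24.
98 + 24 = 122;  257 + 122 = 379;  551 + 379 = 930

930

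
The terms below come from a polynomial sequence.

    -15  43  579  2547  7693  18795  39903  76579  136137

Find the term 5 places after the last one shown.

1186027

First differences: 58  536  1968  5146  11102  21108  36676  59558
Second differences: 478  1432  3178  5956  10006  15568  22882
Third differences: 954  1746  2778  4050  5562  7314
Fourth differences: 792  1032  1272  1512  1752
Fifth differences: 240  240  240  240
Constant fifth difference = 240, so extend:
1752 + 240 = 1992;  7314 + 1992 = 9306;  22882 + 9306 = 32188;  59558 + 32188 = 91746;  136137 + 91746 = 227883
1992 + 240 = 2232;  9306 + 2232 = 11538;  32188 + 11538 = 43726;  91746 + 43726 = 135472;  227883 + 135472 = 363355
2232 + 240 = 2472;  11538 + 2472 = 14010;  43726 + 14010 = 57736;  135472 + 57736 = 193208;  363355 + 193208 = 556563
2472 + 240 = 2712;  14010 + 2712 = 16722;  57736 + 16722 = 74458;  193208 + 74458 = 267666;  556563 + 267666 = 824229
2712 + 240 = 2952;  16722 + 2952 = 19674;  74458 + 19674 = 94132;  267666 + 94132 = 361798;  824229 + 361798 = 1186027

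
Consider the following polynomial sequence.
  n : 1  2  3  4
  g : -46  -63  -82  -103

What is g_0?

-31

Δ: -17  -19  -21
Δ²: -2  -2
The second differences are constant at -2.
Work back: -17 + 2 = -15;  -46 + 15 = -31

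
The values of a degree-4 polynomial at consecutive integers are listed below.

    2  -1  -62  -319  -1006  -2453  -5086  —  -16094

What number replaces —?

-9427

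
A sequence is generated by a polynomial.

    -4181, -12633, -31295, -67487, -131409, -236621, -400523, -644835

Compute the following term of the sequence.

-8452, -18662, -36192, -63922, -105212, -163902, -244312
-10210, -17530, -27730, -41290, -58690, -80410
-7320, -10200, -13560, -17400, -21720
-2880, -3360, -3840, -4320
-480, -480, -480
The fifth differences are constant (-480).
-4320 − 480 = -4800;  -21720 − 4800 = -26520;  -80410 − 26520 = -106930;  -244312 − 106930 = -351242;  -644835 − 351242 = -996077

-996077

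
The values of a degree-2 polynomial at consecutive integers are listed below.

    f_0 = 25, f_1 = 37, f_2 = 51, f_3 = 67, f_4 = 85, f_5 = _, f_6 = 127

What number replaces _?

Using the first 5 terms:
D1: 12, 14, 16, 18
D2: 2, 2, 2
Constant second difference = 2.
Extend forward: 18 + 2 = 20;  85 + 20 = 105

105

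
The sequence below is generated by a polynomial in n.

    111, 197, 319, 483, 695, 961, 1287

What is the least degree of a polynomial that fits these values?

First differences: 86, 122, 164, 212, 266, 326
Second differences: 36, 42, 48, 54, 60
Third differences: 6, 6, 6, 6
The third differences are constant, so the polynomial has degree 3.

3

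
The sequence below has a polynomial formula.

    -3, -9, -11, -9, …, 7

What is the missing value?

-3

Using the first 4 terms:
Δ: -6  -2  2
Δ²: 4  4
Constant second difference = 4.
Extend forward: 2 + 4 = 6;  -9 + 6 = -3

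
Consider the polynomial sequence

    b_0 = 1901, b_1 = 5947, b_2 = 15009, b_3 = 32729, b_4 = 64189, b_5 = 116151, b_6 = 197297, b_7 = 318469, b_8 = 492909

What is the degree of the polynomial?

Δ: 4046, 9062, 17720, 31460, 51962, 81146, 121172, 174440
Δ²: 5016, 8658, 13740, 20502, 29184, 40026, 53268
Δ³: 3642, 5082, 6762, 8682, 10842, 13242
Δ⁴: 1440, 1680, 1920, 2160, 2400
Δ⁵: 240, 240, 240, 240
The fifth differences are constant, so the polynomial has degree 5.

5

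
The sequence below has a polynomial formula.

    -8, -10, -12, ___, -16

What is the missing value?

Using the first 3 terms:
D1: -2, -2
Constant first difference = -2.
Extend forward: -12 − 2 = -14

-14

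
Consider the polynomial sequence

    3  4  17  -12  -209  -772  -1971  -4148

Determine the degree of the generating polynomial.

First differences: 1, 13, -29, -197, -563, -1199, -2177
Second differences: 12, -42, -168, -366, -636, -978
Third differences: -54, -126, -198, -270, -342
Fourth differences: -72, -72, -72, -72
The fourth differences are constant, so the polynomial has degree 4.

4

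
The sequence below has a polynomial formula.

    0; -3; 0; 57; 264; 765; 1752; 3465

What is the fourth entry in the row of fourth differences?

48

D1: -3, 3, 57, 207, 501, 987, 1713
D2: 6, 54, 150, 294, 486, 726
D3: 48, 96, 144, 192, 240
D4: 48, 48, 48, 48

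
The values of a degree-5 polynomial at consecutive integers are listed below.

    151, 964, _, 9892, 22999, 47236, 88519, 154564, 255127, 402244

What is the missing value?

Using the last 7 terms:
13107, 24237, 41283, 66045, 100563, 147117
11130, 17046, 24762, 34518, 46554
5916, 7716, 9756, 12036
1800, 2040, 2280
240, 240
Constant fifth difference = 240.
Extend backward: 1800 − 240 = 1560;  5916 − 1560 = 4356;  11130 − 4356 = 6774;  13107 − 6774 = 6333;  9892 − 6333 = 3559

3559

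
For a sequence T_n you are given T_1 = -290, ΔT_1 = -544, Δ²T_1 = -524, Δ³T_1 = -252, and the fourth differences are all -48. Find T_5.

-6666

Build the table forward from the leading diagonal:
Δ⁴: -48  -48  -48  -48  -48
Δ³: -252  -300  -348  -396  -444
Δ²: -524  -776  -1076  -1424  -1820
Δ: -544  -1068  -1844  -2920  -4344
T: -290  -834  -1902  -3746  -6666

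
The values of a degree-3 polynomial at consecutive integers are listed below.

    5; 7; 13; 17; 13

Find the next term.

2  6  4  -4
4  -2  -8
-6  -6
Constant third difference = -6, so extend:
-8 − 6 = -14;  -4 − 14 = -18;  13 − 18 = -5

-5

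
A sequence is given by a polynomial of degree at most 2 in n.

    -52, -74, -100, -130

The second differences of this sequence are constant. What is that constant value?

-4

Δ: -22, -26, -30
Δ²: -4, -4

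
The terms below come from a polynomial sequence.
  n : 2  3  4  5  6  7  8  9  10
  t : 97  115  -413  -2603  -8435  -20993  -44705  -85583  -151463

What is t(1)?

D1: 18, -528, -2190, -5832, -12558, -23712, -40878, -65880
D2: -546, -1662, -3642, -6726, -11154, -17166, -25002
D3: -1116, -1980, -3084, -4428, -6012, -7836
D4: -864, -1104, -1344, -1584, -1824
D5: -240, -240, -240, -240
The fifth differences are constant at -240.
Work back: -864 + 240 = -624;  -1116 + 624 = -492;  -546 + 492 = -54;  18 + 54 = 72;  97 − 72 = 25

25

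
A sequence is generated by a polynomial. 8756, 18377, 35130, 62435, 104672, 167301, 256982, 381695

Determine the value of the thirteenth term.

D1: 9621  16753  27305  42237  62629  89681  124713
D2: 7132  10552  14932  20392  27052  35032
D3: 3420  4380  5460  6660  7980
D4: 960  1080  1200  1320
D5: 120  120  120
Constant fifth difference = 120, so extend:
1320 + 120 = 1440;  7980 + 1440 = 9420;  35032 + 9420 = 44452;  124713 + 44452 = 169165;  381695 + 169165 = 550860
1440 + 120 = 1560;  9420 + 1560 = 10980;  44452 + 10980 = 55432;  169165 + 55432 = 224597;  550860 + 224597 = 775457
1560 + 120 = 1680;  10980 + 1680 = 12660;  55432 + 12660 = 68092;  224597 + 68092 = 292689;  775457 + 292689 = 1068146
1680 + 120 = 1800;  12660 + 1800 = 14460;  68092 + 14460 = 82552;  292689 + 82552 = 375241;  1068146 + 375241 = 1443387
1800 + 120 = 1920;  14460 + 1920 = 16380;  82552 + 16380 = 98932;  375241 + 98932 = 474173;  1443387 + 474173 = 1917560

1917560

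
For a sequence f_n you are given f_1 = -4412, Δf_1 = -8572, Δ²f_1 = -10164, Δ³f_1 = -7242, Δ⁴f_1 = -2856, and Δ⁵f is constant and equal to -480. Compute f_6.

Build the table forward from the leading diagonal:
Fifth differences: -480  -480  -480  -480  -480  -480
Fourth differences: -2856  -3336  -3816  -4296  -4776  -5256
Third differences: -7242  -10098  -13434  -17250  -21546  -26322
Second differences: -10164  -17406  -27504  -40938  -58188  -79734
First differences: -8572  -18736  -36142  -63646  -104584  -162772
f: -4412  -12984  -31720  -67862  -131508  -236092

-236092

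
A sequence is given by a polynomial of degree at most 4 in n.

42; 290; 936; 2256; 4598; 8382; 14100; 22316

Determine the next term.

D1: 248 , 646 , 1320 , 2342 , 3784 , 5718 , 8216
D2: 398 , 674 , 1022 , 1442 , 1934 , 2498
D3: 276 , 348 , 420 , 492 , 564
D4: 72 , 72 , 72 , 72
The fourth differences are constant (72).
564 + 72 = 636;  2498 + 636 = 3134;  8216 + 3134 = 11350;  22316 + 11350 = 33666

33666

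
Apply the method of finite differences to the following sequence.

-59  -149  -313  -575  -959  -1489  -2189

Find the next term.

-3083

D1: -90, -164, -262, -384, -530, -700
D2: -74, -98, -122, -146, -170
D3: -24, -24, -24, -24
The third differences are constant (-24).
-170 − 24 = -194;  -700 − 194 = -894;  -2189 − 894 = -3083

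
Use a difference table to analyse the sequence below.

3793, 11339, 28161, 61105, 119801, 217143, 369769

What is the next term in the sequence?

First differences: 7546  16822  32944  58696  97342  152626
Second differences: 9276  16122  25752  38646  55284
Third differences: 6846  9630  12894  16638
Fourth differences: 2784  3264  3744
Fifth differences: 480  480
Constant fifth difference = 480, so extend:
3744 + 480 = 4224;  16638 + 4224 = 20862;  55284 + 20862 = 76146;  152626 + 76146 = 228772;  369769 + 228772 = 598541

598541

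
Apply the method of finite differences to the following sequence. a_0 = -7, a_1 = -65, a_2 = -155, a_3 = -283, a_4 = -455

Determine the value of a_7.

-58  -90  -128  -172
-32  -38  -44
-6  -6
Constant third difference = -6, so extend:
-44 − 6 = -50;  -172 − 50 = -222;  -455 − 222 = -677
-50 − 6 = -56;  -222 − 56 = -278;  -677 − 278 = -955
-56 − 6 = -62;  -278 − 62 = -340;  -955 − 340 = -1295

-1295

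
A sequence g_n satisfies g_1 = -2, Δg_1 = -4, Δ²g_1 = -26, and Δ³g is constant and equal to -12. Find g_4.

-104

Build the table forward from the leading diagonal:
Third differences: -12  -12  -12  -12
Second differences: -26  -38  -50  -62
First differences: -4  -30  -68  -118
g: -2  -6  -36  -104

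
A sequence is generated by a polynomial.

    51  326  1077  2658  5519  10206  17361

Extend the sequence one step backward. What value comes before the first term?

-6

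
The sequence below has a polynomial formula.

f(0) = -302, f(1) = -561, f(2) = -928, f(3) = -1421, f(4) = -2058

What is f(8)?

First differences: -259, -367, -493, -637
Second differences: -108, -126, -144
Third differences: -18, -18
Third differences constant at -18.
-144 − 18 = -162;  -637 − 162 = -799;  -2058 − 799 = -2857
-162 − 18 = -180;  -799 − 180 = -979;  -2857 − 979 = -3836
-180 − 18 = -198;  -979 − 198 = -1177;  -3836 − 1177 = -5013
-198 − 18 = -216;  -1177 − 216 = -1393;  -5013 − 1393 = -6406

-6406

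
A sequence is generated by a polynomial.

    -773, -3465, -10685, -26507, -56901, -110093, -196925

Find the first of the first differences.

-2692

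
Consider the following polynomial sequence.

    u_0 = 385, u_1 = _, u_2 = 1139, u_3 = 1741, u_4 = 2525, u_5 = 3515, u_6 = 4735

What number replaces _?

Using the last 5 terms:
Δ: 602, 784, 990, 1220
Δ²: 182, 206, 230
Δ³: 24, 24
Constant third difference = 24.
Extend backward: 182 − 24 = 158;  602 − 158 = 444;  1139 − 444 = 695

695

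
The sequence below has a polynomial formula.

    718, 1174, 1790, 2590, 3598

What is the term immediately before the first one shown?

398

First differences: 456, 616, 800, 1008
Second differences: 160, 184, 208
Third differences: 24, 24
The third differences are constant at 24.
Work back: 160 − 24 = 136;  456 − 136 = 320;  718 − 320 = 398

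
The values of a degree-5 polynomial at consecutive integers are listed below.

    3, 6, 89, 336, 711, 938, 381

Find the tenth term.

-20274

First differences: 3 , 83 , 247 , 375 , 227 , -557
Second differences: 80 , 164 , 128 , -148 , -784
Third differences: 84 , -36 , -276 , -636
Fourth differences: -120 , -240 , -360
Fifth differences: -120 , -120
Constant fifth difference = -120, so extend:
-360 − 120 = -480;  -636 − 480 = -1116;  -784 − 1116 = -1900;  -557 − 1900 = -2457;  381 − 2457 = -2076
-480 − 120 = -600;  -1116 − 600 = -1716;  -1900 − 1716 = -3616;  -2457 − 3616 = -6073;  -2076 − 6073 = -8149
-600 − 120 = -720;  -1716 − 720 = -2436;  -3616 − 2436 = -6052;  -6073 − 6052 = -12125;  -8149 − 12125 = -20274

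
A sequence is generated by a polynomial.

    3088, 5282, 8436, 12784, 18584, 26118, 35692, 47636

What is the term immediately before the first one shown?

1644

Δ: 2194  3154  4348  5800  7534  9574  11944
Δ²: 960  1194  1452  1734  2040  2370
Δ³: 234  258  282  306  330
Δ⁴: 24  24  24  24
The fourth differences are constant at 24.
Work back: 234 − 24 = 210;  960 − 210 = 750;  2194 − 750 = 1444;  3088 − 1444 = 1644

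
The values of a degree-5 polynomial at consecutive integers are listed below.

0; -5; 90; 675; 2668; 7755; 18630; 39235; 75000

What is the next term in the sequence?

D1: -5 , 95 , 585 , 1993 , 5087 , 10875 , 20605 , 35765
D2: 100 , 490 , 1408 , 3094 , 5788 , 9730 , 15160
D3: 390 , 918 , 1686 , 2694 , 3942 , 5430
D4: 528 , 768 , 1008 , 1248 , 1488
D5: 240 , 240 , 240 , 240
Fifth differences constant at 240.
1488 + 240 = 1728;  5430 + 1728 = 7158;  15160 + 7158 = 22318;  35765 + 22318 = 58083;  75000 + 58083 = 133083

133083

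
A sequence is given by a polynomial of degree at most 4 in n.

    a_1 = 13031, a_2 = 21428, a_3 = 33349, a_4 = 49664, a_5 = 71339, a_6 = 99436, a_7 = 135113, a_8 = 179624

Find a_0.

Δ: 8397, 11921, 16315, 21675, 28097, 35677, 44511
Δ²: 3524, 4394, 5360, 6422, 7580, 8834
Δ³: 870, 966, 1062, 1158, 1254
Δ⁴: 96, 96, 96, 96
The fourth differences are constant at 96.
Work back: 870 − 96 = 774;  3524 − 774 = 2750;  8397 − 2750 = 5647;  13031 − 5647 = 7384

7384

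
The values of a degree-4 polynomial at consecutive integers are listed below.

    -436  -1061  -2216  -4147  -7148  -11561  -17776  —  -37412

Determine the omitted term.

-26231

Using the first 7 terms:
-625, -1155, -1931, -3001, -4413, -6215
-530, -776, -1070, -1412, -1802
-246, -294, -342, -390
-48, -48, -48
Constant fourth difference = -48.
Extend forward: -390 − 48 = -438;  -1802 − 438 = -2240;  -6215 − 2240 = -8455;  -17776 − 8455 = -26231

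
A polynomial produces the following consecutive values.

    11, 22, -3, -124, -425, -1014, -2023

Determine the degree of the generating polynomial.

11, -25, -121, -301, -589, -1009
-36, -96, -180, -288, -420
-60, -84, -108, -132
-24, -24, -24
The fourth differences are constant, so the polynomial has degree 4.

4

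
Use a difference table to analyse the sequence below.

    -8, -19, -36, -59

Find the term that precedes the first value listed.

-3

Δ: -11  -17  -23
Δ²: -6  -6
The second differences are constant at -6.
Work back: -11 + 6 = -5;  -8 + 5 = -3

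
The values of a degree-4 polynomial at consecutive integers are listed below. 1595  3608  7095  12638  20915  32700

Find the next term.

48863

Δ: 2013, 3487, 5543, 8277, 11785
Δ²: 1474, 2056, 2734, 3508
Δ³: 582, 678, 774
Δ⁴: 96, 96
The fourth differences are constant (96).
774 + 96 = 870;  3508 + 870 = 4378;  11785 + 4378 = 16163;  32700 + 16163 = 48863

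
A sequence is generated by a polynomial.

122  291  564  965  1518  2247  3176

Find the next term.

4329

Δ: 169 , 273 , 401 , 553 , 729 , 929
Δ²: 104 , 128 , 152 , 176 , 200
Δ³: 24 , 24 , 24 , 24
The third differences are constant (24).
200 + 24 = 224;  929 + 224 = 1153;  3176 + 1153 = 4329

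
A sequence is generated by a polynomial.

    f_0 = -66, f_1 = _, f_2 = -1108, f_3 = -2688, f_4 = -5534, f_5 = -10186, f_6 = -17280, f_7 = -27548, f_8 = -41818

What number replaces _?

-350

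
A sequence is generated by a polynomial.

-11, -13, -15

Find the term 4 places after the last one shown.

First differences: -2 , -2
Constant first difference = -2, so extend:
-15 − 2 = -17
-17 − 2 = -19
-19 − 2 = -21
-21 − 2 = -23

-23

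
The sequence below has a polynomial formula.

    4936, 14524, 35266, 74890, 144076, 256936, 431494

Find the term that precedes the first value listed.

D1: 9588, 20742, 39624, 69186, 112860, 174558
D2: 11154, 18882, 29562, 43674, 61698
D3: 7728, 10680, 14112, 18024
D4: 2952, 3432, 3912
D5: 480, 480
The fifth differences are constant at 480.
Work back: 2952 − 480 = 2472;  7728 − 2472 = 5256;  11154 − 5256 = 5898;  9588 − 5898 = 3690;  4936 − 3690 = 1246

1246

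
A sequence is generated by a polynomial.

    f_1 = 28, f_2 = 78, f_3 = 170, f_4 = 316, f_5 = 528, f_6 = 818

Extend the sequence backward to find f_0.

Δ: 50, 92, 146, 212, 290
Δ²: 42, 54, 66, 78
Δ³: 12, 12, 12
The third differences are constant at 12.
Work back: 42 − 12 = 30;  50 − 30 = 20;  28 − 20 = 8

8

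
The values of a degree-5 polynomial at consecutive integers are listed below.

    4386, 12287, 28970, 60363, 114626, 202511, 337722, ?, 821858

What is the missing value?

537275

Using the first 7 terms:
7901, 16683, 31393, 54263, 87885, 135211
8782, 14710, 22870, 33622, 47326
5928, 8160, 10752, 13704
2232, 2592, 2952
360, 360
Constant fifth difference = 360.
Extend forward: 2952 + 360 = 3312;  13704 + 3312 = 17016;  47326 + 17016 = 64342;  135211 + 64342 = 199553;  337722 + 199553 = 537275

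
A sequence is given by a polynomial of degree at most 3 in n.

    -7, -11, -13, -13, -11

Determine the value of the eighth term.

First differences: -4  -2  0  2
Second differences: 2  2  2
Second differences constant at 2.
2 + 2 = 4;  -11 + 4 = -7
4 + 2 = 6;  -7 + 6 = -1
6 + 2 = 8;  -1 + 8 = 7

7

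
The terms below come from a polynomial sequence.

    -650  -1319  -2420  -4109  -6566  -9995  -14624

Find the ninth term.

Δ: -669  -1101  -1689  -2457  -3429  -4629
Δ²: -432  -588  -768  -972  -1200
Δ³: -156  -180  -204  -228
Δ⁴: -24  -24  -24
Fourth differences constant at -24.
-228 − 24 = -252;  -1200 − 252 = -1452;  -4629 − 1452 = -6081;  -14624 − 6081 = -20705
-252 − 24 = -276;  -1452 − 276 = -1728;  -6081 − 1728 = -7809;  -20705 − 7809 = -28514

-28514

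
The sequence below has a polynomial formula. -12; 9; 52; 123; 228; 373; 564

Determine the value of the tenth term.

21, 43, 71, 105, 145, 191
22, 28, 34, 40, 46
6, 6, 6, 6
Constant third difference = 6, so extend:
46 + 6 = 52;  191 + 52 = 243;  564 + 243 = 807
52 + 6 = 58;  243 + 58 = 301;  807 + 301 = 1108
58 + 6 = 64;  301 + 64 = 365;  1108 + 365 = 1473

1473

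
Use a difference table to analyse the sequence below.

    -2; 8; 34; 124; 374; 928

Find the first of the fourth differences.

48

First differences: 10, 26, 90, 250, 554
Second differences: 16, 64, 160, 304
Third differences: 48, 96, 144
Fourth differences: 48, 48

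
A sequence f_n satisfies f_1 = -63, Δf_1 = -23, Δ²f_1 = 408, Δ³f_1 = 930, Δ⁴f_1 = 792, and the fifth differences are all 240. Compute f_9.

Build the table forward from the leading diagonal:
Δ⁵: 240  240  240  240  240  240  240  240  240
Δ⁴: 792  1032  1272  1512  1752  1992  2232  2472  2712
Δ³: 930  1722  2754  4026  5538  7290  9282  11514  13986
Δ²: 408  1338  3060  5814  9840  15378  22668  31950  43464
Δ: -23  385  1723  4783  10597  20437  35815  58483  90433
f: -63  -86  299  2022  6805  17402  37839  73654  132137

132137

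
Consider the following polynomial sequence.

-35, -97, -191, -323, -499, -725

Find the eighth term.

-62  -94  -132  -176  -226
-32  -38  -44  -50
-6  -6  -6
The third differences are constant (-6).
-50 − 6 = -56;  -226 − 56 = -282;  -725 − 282 = -1007
-56 − 6 = -62;  -282 − 62 = -344;  -1007 − 344 = -1351

-1351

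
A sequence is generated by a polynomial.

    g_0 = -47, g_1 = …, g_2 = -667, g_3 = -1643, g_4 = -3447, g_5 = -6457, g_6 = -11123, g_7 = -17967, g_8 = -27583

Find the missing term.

Using the last 7 terms:
D1: -976  -1804  -3010  -4666  -6844  -9616
D2: -828  -1206  -1656  -2178  -2772
D3: -378  -450  -522  -594
D4: -72  -72  -72
Constant fourth difference = -72.
Extend backward: -378 + 72 = -306;  -828 + 306 = -522;  -976 + 522 = -454;  -667 + 454 = -213

-213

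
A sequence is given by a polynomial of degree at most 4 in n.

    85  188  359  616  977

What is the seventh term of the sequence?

D1: 103, 171, 257, 361
D2: 68, 86, 104
D3: 18, 18
Third differences constant at 18.
104 + 18 = 122;  361 + 122 = 483;  977 + 483 = 1460
122 + 18 = 140;  483 + 140 = 623;  1460 + 623 = 2083

2083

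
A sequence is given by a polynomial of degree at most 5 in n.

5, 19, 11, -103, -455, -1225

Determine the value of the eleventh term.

-21005

First differences: 14, -8, -114, -352, -770
Second differences: -22, -106, -238, -418
Third differences: -84, -132, -180
Fourth differences: -48, -48
Constant fourth difference = -48, so extend:
-180 − 48 = -228;  -418 − 228 = -646;  -770 − 646 = -1416;  -1225 − 1416 = -2641
-228 − 48 = -276;  -646 − 276 = -922;  -1416 − 922 = -2338;  -2641 − 2338 = -4979
-276 − 48 = -324;  -922 − 324 = -1246;  -2338 − 1246 = -3584;  -4979 − 3584 = -8563
-324 − 48 = -372;  -1246 − 372 = -1618;  -3584 − 1618 = -5202;  -8563 − 5202 = -13765
-372 − 48 = -420;  -1618 − 420 = -2038;  -5202 − 2038 = -7240;  -13765 − 7240 = -21005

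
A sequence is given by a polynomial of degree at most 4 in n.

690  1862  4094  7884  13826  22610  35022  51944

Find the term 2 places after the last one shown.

D1: 1172 , 2232 , 3790 , 5942 , 8784 , 12412 , 16922
D2: 1060 , 1558 , 2152 , 2842 , 3628 , 4510
D3: 498 , 594 , 690 , 786 , 882
D4: 96 , 96 , 96 , 96
The fourth differences are constant (96).
882 + 96 = 978;  4510 + 978 = 5488;  16922 + 5488 = 22410;  51944 + 22410 = 74354
978 + 96 = 1074;  5488 + 1074 = 6562;  22410 + 6562 = 28972;  74354 + 28972 = 103326

103326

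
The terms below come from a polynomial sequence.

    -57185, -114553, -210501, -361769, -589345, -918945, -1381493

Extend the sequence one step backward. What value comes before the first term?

-25425

First differences: -57368, -95948, -151268, -227576, -329600, -462548
Second differences: -38580, -55320, -76308, -102024, -132948
Third differences: -16740, -20988, -25716, -30924
Fourth differences: -4248, -4728, -5208
Fifth differences: -480, -480
The fifth differences are constant at -480.
Work back: -4248 + 480 = -3768;  -16740 + 3768 = -12972;  -38580 + 12972 = -25608;  -57368 + 25608 = -31760;  -57185 + 31760 = -25425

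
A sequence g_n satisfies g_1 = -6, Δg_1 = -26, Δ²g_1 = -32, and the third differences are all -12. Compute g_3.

Build the table forward from the leading diagonal:
D3: -12, -12, -12
D2: -32, -44, -56
D1: -26, -58, -102
g: -6, -32, -90

-90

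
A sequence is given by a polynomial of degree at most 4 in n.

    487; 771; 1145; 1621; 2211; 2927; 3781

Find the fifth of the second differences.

138

First differences: 284, 374, 476, 590, 716, 854
Second differences: 90, 102, 114, 126, 138
Third differences: 12, 12, 12, 12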